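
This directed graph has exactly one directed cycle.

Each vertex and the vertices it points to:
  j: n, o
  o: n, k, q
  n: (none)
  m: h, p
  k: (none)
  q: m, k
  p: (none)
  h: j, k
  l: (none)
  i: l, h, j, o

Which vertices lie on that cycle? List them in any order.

DFS with gray/black marking from j:
j gray
  n gray
  n black
  o gray
    o→n: n black — skip
    k gray
    k black
    q gray
      m gray
        h gray
          h→j: j is gray → back edge
Back edge closes the cycle j → o → q → m → h → j; its vertices are {h, j, m, o, q}.

h, j, m, o, q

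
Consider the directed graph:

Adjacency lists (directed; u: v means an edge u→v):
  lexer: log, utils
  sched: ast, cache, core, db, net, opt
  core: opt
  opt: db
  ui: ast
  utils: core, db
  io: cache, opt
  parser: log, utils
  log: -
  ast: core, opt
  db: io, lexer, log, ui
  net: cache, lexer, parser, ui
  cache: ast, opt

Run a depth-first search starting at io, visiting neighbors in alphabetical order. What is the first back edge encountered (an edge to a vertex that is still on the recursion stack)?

DFS from io (visiting neighbors in alphabetical order); mark gray on enter, black on exit:
io gray
  cache gray
    ast gray
      core gray
        opt gray
          db gray
            db→io: io is gray → back edge
First back edge: db → io.

db->io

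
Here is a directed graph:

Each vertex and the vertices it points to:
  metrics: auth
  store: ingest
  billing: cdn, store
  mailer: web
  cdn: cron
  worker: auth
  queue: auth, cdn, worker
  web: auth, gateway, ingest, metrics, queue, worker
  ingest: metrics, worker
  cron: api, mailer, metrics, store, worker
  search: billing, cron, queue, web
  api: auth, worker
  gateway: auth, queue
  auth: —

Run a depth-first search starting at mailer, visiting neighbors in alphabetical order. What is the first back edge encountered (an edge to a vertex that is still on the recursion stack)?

cron->mailer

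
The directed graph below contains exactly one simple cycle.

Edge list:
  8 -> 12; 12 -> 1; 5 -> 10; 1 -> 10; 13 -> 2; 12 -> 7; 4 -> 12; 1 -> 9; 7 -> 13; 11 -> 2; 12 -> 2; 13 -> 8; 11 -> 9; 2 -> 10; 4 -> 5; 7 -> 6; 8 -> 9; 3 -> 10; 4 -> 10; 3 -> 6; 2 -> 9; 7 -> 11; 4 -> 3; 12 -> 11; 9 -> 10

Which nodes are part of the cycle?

DFS with gray/black marking from 12:
12 gray
  11 gray
    9 gray
      10 gray
      10 black
    9 black
    2 gray
      2→9: 9 black — skip
      2→10: 10 black — skip
    2 black
  11 black
  12→2: 2 black — skip
  7 gray
    13 gray
      8 gray
        8→9: 9 black — skip
        8→12: 12 is gray → back edge
Back edge closes the cycle 12 → 7 → 13 → 8 → 12; its vertices are {7, 8, 12, 13}.

7, 8, 12, 13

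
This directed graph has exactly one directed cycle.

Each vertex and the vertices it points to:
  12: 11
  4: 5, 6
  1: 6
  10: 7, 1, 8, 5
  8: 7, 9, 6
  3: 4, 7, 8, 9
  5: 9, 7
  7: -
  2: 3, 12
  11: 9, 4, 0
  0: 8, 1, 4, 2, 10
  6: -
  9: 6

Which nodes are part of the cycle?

0, 2, 11, 12

DFS with gray/black marking from 11:
11 gray
  9 gray
    6 gray
    6 black
  9 black
  4 gray
    5 gray
      5→9: 9 black — skip
      7 gray
      7 black
    5 black
    4→6: 6 black — skip
  4 black
  0 gray
    8 gray
      8→7: 7 black — skip
      8→9: 9 black — skip
      8→6: 6 black — skip
    8 black
    1 gray
      1→6: 6 black — skip
    1 black
    0→4: 4 black — skip
    2 gray
      3 gray
        3→4: 4 black — skip
        3→7: 7 black — skip
        3→8: 8 black — skip
        3→9: 9 black — skip
      3 black
      12 gray
        12→11: 11 is gray → back edge
Back edge closes the cycle 11 → 0 → 2 → 12 → 11; its vertices are {0, 2, 11, 12}.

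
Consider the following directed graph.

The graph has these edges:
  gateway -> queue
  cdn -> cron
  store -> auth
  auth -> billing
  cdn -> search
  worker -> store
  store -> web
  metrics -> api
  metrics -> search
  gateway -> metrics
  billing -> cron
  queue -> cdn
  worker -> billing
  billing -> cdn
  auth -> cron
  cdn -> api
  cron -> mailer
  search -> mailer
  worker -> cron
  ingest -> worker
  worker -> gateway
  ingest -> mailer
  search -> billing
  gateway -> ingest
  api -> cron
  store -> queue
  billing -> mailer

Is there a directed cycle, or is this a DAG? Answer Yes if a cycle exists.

Yes

DFS with white/gray/black marking, starting from ingest:
ingest gray
  worker gray
    gateway gray
      metrics gray
        api gray
          cron gray
            mailer gray
            mailer black
          cron black
        api black
        search gray
          search→mailer: mailer black — skip
          billing gray
            billing→cron: cron black — skip
            cdn gray
              cdn→api: api black — skip
              cdn→search: search is gray → back edge
Back edge found, so a cycle exists: search → billing → cdn → search.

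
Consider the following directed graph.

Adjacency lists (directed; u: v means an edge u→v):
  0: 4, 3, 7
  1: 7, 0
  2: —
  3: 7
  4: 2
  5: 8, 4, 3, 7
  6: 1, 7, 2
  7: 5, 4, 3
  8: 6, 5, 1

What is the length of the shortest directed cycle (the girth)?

2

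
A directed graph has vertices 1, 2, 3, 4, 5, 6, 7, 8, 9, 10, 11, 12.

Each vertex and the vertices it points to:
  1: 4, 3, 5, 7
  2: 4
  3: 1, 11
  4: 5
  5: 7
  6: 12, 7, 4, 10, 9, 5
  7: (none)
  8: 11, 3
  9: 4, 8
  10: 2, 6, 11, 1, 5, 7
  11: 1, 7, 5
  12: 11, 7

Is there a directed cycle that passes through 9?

No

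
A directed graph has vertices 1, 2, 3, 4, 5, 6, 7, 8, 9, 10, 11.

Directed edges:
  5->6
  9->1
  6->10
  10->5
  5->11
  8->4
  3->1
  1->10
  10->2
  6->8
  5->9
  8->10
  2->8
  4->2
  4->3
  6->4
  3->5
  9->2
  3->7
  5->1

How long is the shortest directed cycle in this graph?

For each vertex v, BFS finds the shortest path from v back to v.
The shortest such closed walk is 5 → 1 → 10 → 5, length 3.

3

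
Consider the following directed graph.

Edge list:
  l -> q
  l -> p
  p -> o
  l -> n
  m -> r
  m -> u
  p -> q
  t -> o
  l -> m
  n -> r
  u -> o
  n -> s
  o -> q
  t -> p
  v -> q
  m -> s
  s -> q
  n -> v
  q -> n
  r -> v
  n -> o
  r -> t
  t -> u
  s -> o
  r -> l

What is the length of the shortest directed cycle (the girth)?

3

For each vertex v, BFS finds the shortest path from v back to v.
The shortest such closed walk is n → o → q → n, length 3.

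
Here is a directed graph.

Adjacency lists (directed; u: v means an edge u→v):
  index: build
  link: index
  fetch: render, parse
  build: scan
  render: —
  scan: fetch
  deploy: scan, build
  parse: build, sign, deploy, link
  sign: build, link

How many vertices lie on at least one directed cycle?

A vertex is on a directed cycle iff it belongs to a strongly connected component of size ≥ 2 (or has a self-loop).
The vertices on cycles are {link, scan, sign, build, fetch, index, parse, deploy} — 8 in total.

8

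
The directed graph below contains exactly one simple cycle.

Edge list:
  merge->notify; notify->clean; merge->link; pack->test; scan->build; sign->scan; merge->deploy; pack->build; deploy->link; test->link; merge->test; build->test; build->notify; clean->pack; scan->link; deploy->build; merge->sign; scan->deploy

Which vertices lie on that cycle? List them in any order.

DFS with gray/black marking from notify:
notify gray
  clean gray
    pack gray
      test gray
        link gray
        link black
      test black
      build gray
        build→notify: notify is gray → back edge
Back edge closes the cycle notify → clean → pack → build → notify; its vertices are {pack, build, clean, notify}.

pack, build, clean, notify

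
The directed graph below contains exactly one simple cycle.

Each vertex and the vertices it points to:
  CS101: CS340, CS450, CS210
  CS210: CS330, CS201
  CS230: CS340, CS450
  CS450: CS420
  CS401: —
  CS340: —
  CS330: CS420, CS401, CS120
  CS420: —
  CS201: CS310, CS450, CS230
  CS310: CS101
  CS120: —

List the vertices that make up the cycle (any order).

DFS with gray/black marking from CS210:
CS210 gray
  CS330 gray
    CS420 gray
    CS420 black
    CS401 gray
    CS401 black
    CS120 gray
    CS120 black
  CS330 black
  CS201 gray
    CS310 gray
      CS101 gray
        CS340 gray
        CS340 black
        CS450 gray
          CS450→CS420: CS420 black — skip
        CS450 black
        CS101→CS210: CS210 is gray → back edge
Back edge closes the cycle CS210 → CS201 → CS310 → CS101 → CS210; its vertices are {CS101, CS201, CS210, CS310}.

CS101, CS201, CS210, CS310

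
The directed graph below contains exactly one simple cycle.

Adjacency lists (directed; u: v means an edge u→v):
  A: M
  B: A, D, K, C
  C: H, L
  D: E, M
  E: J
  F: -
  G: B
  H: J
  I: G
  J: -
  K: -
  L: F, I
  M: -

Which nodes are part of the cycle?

B, C, G, I, L

DFS with gray/black marking from B:
B gray
  A gray
    M gray
    M black
  A black
  D gray
    E gray
      J gray
      J black
    E black
    D→M: M black — skip
  D black
  K gray
  K black
  C gray
    H gray
      H→J: J black — skip
    H black
    L gray
      F gray
      F black
      I gray
        G gray
          G→B: B is gray → back edge
Back edge closes the cycle B → C → L → I → G → B; its vertices are {B, C, G, I, L}.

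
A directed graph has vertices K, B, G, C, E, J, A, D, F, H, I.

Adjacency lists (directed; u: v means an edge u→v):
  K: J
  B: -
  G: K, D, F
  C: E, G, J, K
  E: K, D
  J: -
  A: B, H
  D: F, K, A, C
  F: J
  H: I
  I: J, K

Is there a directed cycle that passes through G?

Yes

G is on a cycle iff G can reach itself via ≥1 edge.
G → D → C → G — yes.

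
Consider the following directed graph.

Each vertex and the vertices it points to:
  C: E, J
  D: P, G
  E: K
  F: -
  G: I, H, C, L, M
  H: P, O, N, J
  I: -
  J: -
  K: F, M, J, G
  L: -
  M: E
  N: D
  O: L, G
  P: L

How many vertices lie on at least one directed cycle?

9

A vertex is on a directed cycle iff it belongs to a strongly connected component of size ≥ 2 (or has a self-loop).
The vertices on cycles are {C, D, E, G, H, K, M, N, O} — 9 in total.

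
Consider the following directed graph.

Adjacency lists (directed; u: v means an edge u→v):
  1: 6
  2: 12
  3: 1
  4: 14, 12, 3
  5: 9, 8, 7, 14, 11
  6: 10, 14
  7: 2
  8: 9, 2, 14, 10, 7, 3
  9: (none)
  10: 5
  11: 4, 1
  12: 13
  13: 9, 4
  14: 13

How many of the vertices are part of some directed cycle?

13

A vertex is on a directed cycle iff it belongs to a strongly connected component of size ≥ 2 (or has a self-loop).
The vertices on cycles are {1, 2, 3, 4, 5, 6, 7, 8, 10, 11, 12, 13, 14} — 13 in total.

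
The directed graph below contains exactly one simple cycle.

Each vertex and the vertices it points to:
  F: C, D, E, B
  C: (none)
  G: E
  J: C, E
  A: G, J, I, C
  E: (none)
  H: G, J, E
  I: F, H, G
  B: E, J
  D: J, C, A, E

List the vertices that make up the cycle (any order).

A, D, F, I

DFS with gray/black marking from I:
I gray
  F gray
    C gray
    C black
    D gray
      J gray
        J→C: C black — skip
        E gray
        E black
      J black
      D→C: C black — skip
      A gray
        G gray
          G→E: E black — skip
        G black
        A→J: J black — skip
        A→I: I is gray → back edge
Back edge closes the cycle I → F → D → A → I; its vertices are {A, D, F, I}.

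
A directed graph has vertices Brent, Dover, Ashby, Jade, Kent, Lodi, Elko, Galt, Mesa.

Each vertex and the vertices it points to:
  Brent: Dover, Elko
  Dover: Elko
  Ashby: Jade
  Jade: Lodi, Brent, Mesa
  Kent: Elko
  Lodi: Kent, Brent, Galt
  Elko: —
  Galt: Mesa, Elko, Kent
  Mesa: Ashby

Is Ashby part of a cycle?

Ashby is on a cycle iff Ashby can reach itself via ≥1 edge.
Ashby → Jade → Mesa → Ashby — yes.

Yes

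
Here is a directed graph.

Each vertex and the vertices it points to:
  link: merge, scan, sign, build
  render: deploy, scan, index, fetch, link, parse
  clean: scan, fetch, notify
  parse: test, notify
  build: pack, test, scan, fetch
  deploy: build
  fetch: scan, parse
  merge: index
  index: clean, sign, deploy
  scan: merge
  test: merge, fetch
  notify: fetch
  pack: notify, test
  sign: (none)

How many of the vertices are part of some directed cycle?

A vertex is on a directed cycle iff it belongs to a strongly connected component of size ≥ 2 (or has a self-loop).
The vertices on cycles are {pack, scan, test, build, clean, fetch, index, merge, parse, deploy, notify} — 11 in total.

11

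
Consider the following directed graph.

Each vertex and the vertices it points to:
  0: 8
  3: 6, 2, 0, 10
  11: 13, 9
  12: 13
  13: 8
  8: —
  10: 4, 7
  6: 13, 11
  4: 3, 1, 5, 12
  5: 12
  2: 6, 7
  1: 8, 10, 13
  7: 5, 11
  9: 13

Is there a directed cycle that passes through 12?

12 lies on a cycle iff there is a path from 12 back to itself.
Exploring from 12, it never reaches itself; equivalently, its strongly connected component is a singleton.

No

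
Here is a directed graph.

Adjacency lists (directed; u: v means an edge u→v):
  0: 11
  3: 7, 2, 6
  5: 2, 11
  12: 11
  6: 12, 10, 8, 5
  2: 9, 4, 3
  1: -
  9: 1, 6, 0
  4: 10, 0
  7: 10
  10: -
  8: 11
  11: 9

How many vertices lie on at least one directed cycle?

A vertex is on a directed cycle iff it belongs to a strongly connected component of size ≥ 2 (or has a self-loop).
The vertices on cycles are {0, 2, 3, 4, 5, 6, 8, 9, 11, 12} — 10 in total.

10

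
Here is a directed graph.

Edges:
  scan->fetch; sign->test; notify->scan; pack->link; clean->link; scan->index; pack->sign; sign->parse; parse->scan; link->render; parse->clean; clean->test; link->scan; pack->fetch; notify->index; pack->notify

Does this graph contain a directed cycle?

No

DFS with white/gray/black marking, starting from notify:
notify gray
  index gray
  index black
  scan gray
    fetch gray
    fetch black
    scan→index: index black — skip
  scan black
notify black
pack gray
  pack→fetch: fetch black — skip
  link gray
    link→scan: scan black — skip
    render gray
    render black
  link black
  pack→notify: notify black — skip
  sign gray
    test gray
    test black
    parse gray
      clean gray
        clean→test: test black — skip
        clean→link: link black — skip
      clean black
      parse→scan: scan black — skip
    parse black
  sign black
pack black
Every edge goes to a white or black vertex — no back edge, so the graph is acyclic.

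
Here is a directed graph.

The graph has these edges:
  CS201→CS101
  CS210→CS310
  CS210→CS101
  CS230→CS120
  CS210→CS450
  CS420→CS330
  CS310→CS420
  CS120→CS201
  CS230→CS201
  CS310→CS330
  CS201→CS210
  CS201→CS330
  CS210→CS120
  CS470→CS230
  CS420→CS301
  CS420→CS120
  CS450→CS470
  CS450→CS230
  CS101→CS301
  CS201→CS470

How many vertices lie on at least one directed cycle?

A vertex is on a directed cycle iff it belongs to a strongly connected component of size ≥ 2 (or has a self-loop).
The vertices on cycles are {CS120, CS201, CS210, CS230, CS310, CS420, CS450, CS470} — 8 in total.

8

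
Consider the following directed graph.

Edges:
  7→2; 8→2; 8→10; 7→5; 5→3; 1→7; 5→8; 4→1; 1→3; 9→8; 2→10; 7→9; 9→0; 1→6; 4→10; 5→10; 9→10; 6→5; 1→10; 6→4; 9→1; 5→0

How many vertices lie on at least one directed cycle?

A vertex is on a directed cycle iff it belongs to a strongly connected component of size ≥ 2 (or has a self-loop).
The vertices on cycles are {1, 4, 6, 7, 9} — 5 in total.

5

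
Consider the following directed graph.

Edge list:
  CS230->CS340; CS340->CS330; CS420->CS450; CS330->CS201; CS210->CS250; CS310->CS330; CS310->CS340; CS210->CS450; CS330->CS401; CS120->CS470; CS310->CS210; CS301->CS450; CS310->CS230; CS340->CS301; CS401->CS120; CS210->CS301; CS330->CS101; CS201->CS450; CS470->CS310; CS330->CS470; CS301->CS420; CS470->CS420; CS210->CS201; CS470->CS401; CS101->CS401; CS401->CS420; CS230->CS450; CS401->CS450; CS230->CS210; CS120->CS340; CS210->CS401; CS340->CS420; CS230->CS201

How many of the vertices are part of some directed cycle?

9

A vertex is on a directed cycle iff it belongs to a strongly connected component of size ≥ 2 (or has a self-loop).
The vertices on cycles are {CS101, CS120, CS210, CS230, CS310, CS330, CS340, CS401, CS470} — 9 in total.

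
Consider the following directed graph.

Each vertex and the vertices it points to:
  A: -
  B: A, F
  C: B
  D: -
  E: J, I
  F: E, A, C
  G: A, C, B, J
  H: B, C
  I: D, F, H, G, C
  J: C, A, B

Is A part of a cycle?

No

A lies on a cycle iff there is a path from A back to itself.
Exploring from A, it never reaches itself; equivalently, its strongly connected component is a singleton.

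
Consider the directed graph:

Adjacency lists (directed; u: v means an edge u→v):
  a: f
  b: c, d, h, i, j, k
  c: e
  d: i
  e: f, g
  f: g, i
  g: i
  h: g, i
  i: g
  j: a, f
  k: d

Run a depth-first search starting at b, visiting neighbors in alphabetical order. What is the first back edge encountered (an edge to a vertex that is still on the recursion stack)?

i→g

DFS from b (visiting neighbors in alphabetical order); mark gray on enter, black on exit:
b gray
  c gray
    e gray
      f gray
        g gray
          i gray
            i→g: g is gray → back edge
First back edge: i → g.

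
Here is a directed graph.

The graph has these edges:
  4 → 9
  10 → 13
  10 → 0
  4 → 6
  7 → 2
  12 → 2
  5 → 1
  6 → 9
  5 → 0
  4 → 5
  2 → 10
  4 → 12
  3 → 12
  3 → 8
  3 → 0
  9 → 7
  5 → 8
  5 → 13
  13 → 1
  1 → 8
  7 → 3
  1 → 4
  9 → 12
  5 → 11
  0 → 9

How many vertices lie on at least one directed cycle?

A vertex is on a directed cycle iff it belongs to a strongly connected component of size ≥ 2 (or has a self-loop).
The vertices on cycles are {0, 1, 2, 3, 4, 5, 6, 7, 9, 10, 12, 13} — 12 in total.

12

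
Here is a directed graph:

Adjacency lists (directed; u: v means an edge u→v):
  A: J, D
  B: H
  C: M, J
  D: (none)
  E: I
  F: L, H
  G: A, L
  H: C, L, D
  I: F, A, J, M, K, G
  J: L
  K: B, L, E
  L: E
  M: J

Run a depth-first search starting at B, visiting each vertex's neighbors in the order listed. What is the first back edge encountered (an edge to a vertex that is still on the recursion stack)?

DFS from B (visiting each vertex's neighbors in the order listed); mark gray on enter, black on exit:
B gray
  H gray
    C gray
      M gray
        J gray
          L gray
            E gray
              I gray
                F gray
                  F→L: L is gray → back edge
First back edge: F → L.

F→L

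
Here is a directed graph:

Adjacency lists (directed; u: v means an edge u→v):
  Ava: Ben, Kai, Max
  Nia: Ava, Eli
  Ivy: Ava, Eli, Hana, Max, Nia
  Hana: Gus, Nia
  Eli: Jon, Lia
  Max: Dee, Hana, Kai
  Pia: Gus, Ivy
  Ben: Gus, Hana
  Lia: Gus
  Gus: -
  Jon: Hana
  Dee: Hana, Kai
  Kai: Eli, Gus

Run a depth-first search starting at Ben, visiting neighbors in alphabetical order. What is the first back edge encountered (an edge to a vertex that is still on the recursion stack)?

DFS from Ben (visiting neighbors in alphabetical order); mark gray on enter, black on exit:
Ben gray
  Gus gray
  Gus black
  Hana gray
    Hana→Gus: Gus black — skip
    Nia gray
      Ava gray
        Ava→Ben: Ben is gray → back edge
First back edge: Ava → Ben.

Ava→Ben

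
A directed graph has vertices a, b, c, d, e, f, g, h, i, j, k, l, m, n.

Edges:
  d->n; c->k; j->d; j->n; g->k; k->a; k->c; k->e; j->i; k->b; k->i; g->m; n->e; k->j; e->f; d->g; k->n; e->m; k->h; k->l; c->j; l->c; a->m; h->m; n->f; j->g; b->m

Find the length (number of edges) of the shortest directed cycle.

For each vertex v, BFS finds the shortest path from v back to v.
The shortest such closed walk is c → k → c, length 2.

2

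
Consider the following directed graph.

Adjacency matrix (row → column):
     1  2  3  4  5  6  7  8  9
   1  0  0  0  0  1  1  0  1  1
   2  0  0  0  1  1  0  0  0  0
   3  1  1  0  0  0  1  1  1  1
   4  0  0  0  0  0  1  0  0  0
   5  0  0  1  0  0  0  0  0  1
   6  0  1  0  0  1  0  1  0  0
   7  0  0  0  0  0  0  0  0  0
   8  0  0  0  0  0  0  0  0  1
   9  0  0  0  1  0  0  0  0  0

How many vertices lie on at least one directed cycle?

A vertex is on a directed cycle iff it belongs to a strongly connected component of size ≥ 2 (or has a self-loop).
The vertices on cycles are {1, 2, 3, 4, 5, 6, 8, 9} — 8 in total.

8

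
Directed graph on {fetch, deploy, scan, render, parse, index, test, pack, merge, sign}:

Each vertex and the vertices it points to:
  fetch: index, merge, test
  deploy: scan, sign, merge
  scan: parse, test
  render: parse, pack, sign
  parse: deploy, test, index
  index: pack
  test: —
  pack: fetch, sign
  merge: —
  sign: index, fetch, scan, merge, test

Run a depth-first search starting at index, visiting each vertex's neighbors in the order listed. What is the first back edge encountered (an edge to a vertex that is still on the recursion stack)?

fetch→index

DFS from index (visiting each vertex's neighbors in the order listed); mark gray on enter, black on exit:
index gray
  pack gray
    fetch gray
      fetch→index: index is gray → back edge
First back edge: fetch → index.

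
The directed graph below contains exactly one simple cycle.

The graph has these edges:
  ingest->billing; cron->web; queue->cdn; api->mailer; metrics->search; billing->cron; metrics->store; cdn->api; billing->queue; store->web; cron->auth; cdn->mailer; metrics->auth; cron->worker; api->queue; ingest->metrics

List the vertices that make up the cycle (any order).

api, cdn, queue

DFS with gray/black marking from queue:
queue gray
  cdn gray
    mailer gray
    mailer black
    api gray
      api→mailer: mailer black — skip
      api→queue: queue is gray → back edge
Back edge closes the cycle queue → cdn → api → queue; its vertices are {api, cdn, queue}.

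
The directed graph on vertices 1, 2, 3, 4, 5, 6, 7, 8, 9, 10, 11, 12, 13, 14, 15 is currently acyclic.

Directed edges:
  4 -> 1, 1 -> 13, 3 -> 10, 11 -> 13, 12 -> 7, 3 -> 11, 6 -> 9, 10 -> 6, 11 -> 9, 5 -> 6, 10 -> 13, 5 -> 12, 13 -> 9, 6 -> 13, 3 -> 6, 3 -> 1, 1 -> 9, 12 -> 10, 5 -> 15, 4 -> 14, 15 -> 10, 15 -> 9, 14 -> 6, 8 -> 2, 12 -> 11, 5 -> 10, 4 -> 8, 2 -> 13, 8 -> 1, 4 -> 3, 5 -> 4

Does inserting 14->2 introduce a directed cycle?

No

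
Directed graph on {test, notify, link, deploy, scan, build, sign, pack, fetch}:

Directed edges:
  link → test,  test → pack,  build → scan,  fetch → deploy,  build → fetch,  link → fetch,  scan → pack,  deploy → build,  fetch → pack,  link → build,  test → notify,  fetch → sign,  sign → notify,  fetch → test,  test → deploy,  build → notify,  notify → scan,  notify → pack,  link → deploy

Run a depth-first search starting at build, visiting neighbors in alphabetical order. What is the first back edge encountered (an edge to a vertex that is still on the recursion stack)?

deploy->build

DFS from build (visiting neighbors in alphabetical order); mark gray on enter, black on exit:
build gray
  fetch gray
    deploy gray
      deploy→build: build is gray → back edge
First back edge: deploy → build.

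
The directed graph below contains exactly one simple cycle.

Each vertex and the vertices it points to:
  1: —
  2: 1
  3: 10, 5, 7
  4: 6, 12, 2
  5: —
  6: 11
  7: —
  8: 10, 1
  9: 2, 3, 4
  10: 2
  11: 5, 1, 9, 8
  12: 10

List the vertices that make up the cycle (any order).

DFS with gray/black marking from 11:
11 gray
  5 gray
  5 black
  1 gray
  1 black
  9 gray
    2 gray
      2→1: 1 black — skip
    2 black
    3 gray
      10 gray
        10→2: 2 black — skip
      10 black
      3→5: 5 black — skip
      7 gray
      7 black
    3 black
    4 gray
      6 gray
        6→11: 11 is gray → back edge
Back edge closes the cycle 11 → 9 → 4 → 6 → 11; its vertices are {4, 6, 9, 11}.

4, 6, 9, 11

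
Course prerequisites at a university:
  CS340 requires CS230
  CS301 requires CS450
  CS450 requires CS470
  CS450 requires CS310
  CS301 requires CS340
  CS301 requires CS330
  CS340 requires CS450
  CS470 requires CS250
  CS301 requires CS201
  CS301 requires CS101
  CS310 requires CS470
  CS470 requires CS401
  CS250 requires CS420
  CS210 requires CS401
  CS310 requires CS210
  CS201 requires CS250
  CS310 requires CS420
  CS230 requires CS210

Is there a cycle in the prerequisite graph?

No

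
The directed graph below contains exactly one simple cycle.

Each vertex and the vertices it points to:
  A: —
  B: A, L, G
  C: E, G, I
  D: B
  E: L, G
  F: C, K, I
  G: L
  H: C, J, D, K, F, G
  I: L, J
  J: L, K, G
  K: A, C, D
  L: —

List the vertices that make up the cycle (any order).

C, I, J, K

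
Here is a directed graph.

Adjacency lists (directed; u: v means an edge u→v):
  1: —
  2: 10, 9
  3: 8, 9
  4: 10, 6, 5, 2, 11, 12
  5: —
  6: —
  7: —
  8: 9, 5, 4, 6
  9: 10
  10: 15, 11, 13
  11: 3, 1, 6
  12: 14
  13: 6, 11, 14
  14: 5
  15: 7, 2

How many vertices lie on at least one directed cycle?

A vertex is on a directed cycle iff it belongs to a strongly connected component of size ≥ 2 (or has a self-loop).
The vertices on cycles are {2, 3, 4, 8, 9, 10, 11, 13, 15} — 9 in total.

9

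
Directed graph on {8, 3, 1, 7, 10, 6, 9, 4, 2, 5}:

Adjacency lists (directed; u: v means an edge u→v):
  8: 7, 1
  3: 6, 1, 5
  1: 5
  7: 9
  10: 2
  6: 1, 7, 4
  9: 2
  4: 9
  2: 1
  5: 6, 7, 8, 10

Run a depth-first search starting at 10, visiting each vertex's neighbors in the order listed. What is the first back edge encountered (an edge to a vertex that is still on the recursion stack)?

6->1

DFS from 10 (visiting each vertex's neighbors in the order listed); mark gray on enter, black on exit:
10 gray
  2 gray
    1 gray
      5 gray
        6 gray
          6→1: 1 is gray → back edge
First back edge: 6 → 1.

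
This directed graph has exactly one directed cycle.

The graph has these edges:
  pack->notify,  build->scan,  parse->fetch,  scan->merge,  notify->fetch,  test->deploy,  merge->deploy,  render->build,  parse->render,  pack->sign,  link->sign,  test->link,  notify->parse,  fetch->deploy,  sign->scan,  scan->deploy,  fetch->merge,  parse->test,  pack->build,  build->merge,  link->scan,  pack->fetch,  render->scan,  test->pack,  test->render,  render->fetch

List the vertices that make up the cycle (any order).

pack, test, parse, notify

DFS with gray/black marking from parse:
parse gray
  render gray
    build gray
      merge gray
        deploy gray
        deploy black
      merge black
      scan gray
        scan→deploy: deploy black — skip
        scan→merge: merge black — skip
      scan black
    build black
    render→scan: scan black — skip
    fetch gray
      fetch→deploy: deploy black — skip
      fetch→merge: merge black — skip
    fetch black
  render black
  test gray
    test→deploy: deploy black — skip
    test→render: render black — skip
    link gray
      sign gray
        sign→scan: scan black — skip
      sign black
      link→scan: scan black — skip
    link black
    pack gray
      pack→fetch: fetch black — skip
      pack→sign: sign black — skip
      pack→build: build black — skip
      notify gray
        notify→parse: parse is gray → back edge
Back edge closes the cycle parse → test → pack → notify → parse; its vertices are {pack, test, parse, notify}.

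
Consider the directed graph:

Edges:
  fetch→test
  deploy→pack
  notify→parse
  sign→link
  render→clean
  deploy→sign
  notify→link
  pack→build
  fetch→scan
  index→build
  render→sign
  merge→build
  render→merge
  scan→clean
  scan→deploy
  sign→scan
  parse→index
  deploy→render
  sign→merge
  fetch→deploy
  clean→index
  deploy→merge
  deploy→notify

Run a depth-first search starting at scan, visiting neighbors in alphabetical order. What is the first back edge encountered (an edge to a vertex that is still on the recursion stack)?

DFS from scan (visiting neighbors in alphabetical order); mark gray on enter, black on exit:
scan gray
  clean gray
    index gray
      build gray
      build black
    index black
  clean black
  deploy gray
    merge gray
      merge→build: build black — skip
    merge black
    notify gray
      link gray
      link black
      parse gray
        parse→index: index black — skip
      parse black
    notify black
    pack gray
      pack→build: build black — skip
    pack black
    render gray
      render→clean: clean black — skip
      render→merge: merge black — skip
      sign gray
        sign→link: link black — skip
        sign→merge: merge black — skip
        sign→scan: scan is gray → back edge
First back edge: sign → scan.

sign→scan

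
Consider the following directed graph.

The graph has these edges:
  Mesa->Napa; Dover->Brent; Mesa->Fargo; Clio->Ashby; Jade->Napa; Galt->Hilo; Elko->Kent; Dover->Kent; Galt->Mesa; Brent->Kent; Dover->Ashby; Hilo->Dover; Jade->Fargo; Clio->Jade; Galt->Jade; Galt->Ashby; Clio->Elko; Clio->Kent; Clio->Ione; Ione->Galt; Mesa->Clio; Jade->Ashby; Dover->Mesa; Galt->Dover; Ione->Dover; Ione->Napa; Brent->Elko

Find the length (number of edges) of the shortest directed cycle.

For each vertex v, BFS finds the shortest path from v back to v.
The shortest such closed walk is Galt → Mesa → Clio → Ione → Galt, length 4.

4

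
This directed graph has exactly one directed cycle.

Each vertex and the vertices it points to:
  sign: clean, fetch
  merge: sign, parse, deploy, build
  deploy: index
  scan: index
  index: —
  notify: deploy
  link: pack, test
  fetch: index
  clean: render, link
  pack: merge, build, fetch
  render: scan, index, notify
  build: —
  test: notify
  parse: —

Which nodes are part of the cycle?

DFS with gray/black marking from clean:
clean gray
  render gray
    scan gray
      index gray
      index black
    scan black
    render→index: index black — skip
    notify gray
      deploy gray
        deploy→index: index black — skip
      deploy black
    notify black
  render black
  link gray
    pack gray
      merge gray
        sign gray
          sign→clean: clean is gray → back edge
Back edge closes the cycle clean → link → pack → merge → sign → clean; its vertices are {link, pack, sign, clean, merge}.

link, pack, sign, clean, merge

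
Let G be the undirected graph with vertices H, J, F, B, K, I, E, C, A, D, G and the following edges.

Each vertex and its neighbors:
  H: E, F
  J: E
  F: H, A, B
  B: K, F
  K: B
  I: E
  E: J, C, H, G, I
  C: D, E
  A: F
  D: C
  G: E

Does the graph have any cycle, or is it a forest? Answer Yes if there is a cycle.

DFS, tracking each vertex's parent; an edge to a visited non-parent vertex closes a cycle.
Start from E:
visit E (parent –)
  visit J (parent E)
    J–E: parent, skip
  visit C (parent E)
    visit D (parent C)
      D–C: parent, skip
    C–E: parent, skip
  visit H (parent E)
    H–E: parent, skip
    visit F (parent H)
      F–H: parent, skip
      visit A (parent F)
        A–F: parent, skip
      visit B (parent F)
        visit K (parent B)
          K–B: parent, skip
        B–F: parent, skip
  visit G (parent E)
    G–E: parent, skip
  visit I (parent E)
    I–E: parent, skip
No non-parent visited neighbor found — the graph is a forest.

No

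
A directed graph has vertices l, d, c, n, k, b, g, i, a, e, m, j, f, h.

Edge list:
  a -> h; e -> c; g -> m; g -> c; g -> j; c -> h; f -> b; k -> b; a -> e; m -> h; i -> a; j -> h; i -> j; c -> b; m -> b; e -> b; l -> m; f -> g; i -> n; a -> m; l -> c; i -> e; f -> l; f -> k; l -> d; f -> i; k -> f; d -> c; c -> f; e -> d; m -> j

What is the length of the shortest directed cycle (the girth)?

2

For each vertex v, BFS finds the shortest path from v back to v.
The shortest such closed walk is f → k → f, length 2.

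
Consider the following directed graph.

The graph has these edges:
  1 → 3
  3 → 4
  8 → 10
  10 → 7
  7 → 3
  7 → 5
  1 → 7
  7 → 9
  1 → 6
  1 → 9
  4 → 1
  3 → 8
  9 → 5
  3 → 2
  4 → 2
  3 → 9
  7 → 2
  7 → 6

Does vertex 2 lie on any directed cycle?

No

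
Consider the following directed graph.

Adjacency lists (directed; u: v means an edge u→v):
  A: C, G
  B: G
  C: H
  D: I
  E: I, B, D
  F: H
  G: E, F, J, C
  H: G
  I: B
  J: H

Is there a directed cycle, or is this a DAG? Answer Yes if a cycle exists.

Yes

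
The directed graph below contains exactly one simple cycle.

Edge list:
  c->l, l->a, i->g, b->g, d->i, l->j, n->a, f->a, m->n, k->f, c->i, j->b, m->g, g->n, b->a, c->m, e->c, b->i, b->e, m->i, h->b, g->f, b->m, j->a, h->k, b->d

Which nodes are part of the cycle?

DFS with gray/black marking from b:
b gray
  m gray
    n gray
      a gray
      a black
    n black
    i gray
      g gray
        g→n: n black — skip
        f gray
          f→a: a black — skip
        f black
      g black
    i black
    m→g: g black — skip
  m black
  e gray
    c gray
      c→i: i black — skip
      c→m: m black — skip
      l gray
        l→a: a black — skip
        j gray
          j→a: a black — skip
          j→b: b is gray → back edge
Back edge closes the cycle b → e → c → l → j → b; its vertices are {b, c, e, j, l}.

b, c, e, j, l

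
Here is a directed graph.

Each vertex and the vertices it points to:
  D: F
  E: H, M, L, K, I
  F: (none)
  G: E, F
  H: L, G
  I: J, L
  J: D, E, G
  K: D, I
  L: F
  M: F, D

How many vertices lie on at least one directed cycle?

6

A vertex is on a directed cycle iff it belongs to a strongly connected component of size ≥ 2 (or has a self-loop).
The vertices on cycles are {E, G, H, I, J, K} — 6 in total.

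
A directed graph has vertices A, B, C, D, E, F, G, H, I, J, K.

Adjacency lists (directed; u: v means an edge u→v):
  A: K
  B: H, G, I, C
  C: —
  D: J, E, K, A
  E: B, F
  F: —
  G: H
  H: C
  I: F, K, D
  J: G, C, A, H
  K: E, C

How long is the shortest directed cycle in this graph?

4

For each vertex v, BFS finds the shortest path from v back to v.
The shortest such closed walk is D → E → B → I → D, length 4.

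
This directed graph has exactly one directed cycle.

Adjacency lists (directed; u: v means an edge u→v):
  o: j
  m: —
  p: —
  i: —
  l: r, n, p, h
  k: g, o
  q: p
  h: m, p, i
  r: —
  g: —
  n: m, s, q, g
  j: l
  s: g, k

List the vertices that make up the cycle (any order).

j, k, l, n, o, s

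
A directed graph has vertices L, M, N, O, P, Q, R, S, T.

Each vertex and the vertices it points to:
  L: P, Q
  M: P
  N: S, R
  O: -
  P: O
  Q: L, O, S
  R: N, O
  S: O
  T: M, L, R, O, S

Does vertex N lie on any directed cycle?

N is on a cycle iff N can reach itself via ≥1 edge.
N → R → N — yes.

Yes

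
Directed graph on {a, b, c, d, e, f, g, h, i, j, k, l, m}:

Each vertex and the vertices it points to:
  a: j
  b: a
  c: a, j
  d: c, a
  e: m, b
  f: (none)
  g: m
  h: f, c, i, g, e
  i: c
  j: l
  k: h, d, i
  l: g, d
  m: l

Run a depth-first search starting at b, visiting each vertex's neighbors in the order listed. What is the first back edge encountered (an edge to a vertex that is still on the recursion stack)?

m->l

DFS from b (visiting each vertex's neighbors in the order listed); mark gray on enter, black on exit:
b gray
  a gray
    j gray
      l gray
        g gray
          m gray
            m→l: l is gray → back edge
First back edge: m → l.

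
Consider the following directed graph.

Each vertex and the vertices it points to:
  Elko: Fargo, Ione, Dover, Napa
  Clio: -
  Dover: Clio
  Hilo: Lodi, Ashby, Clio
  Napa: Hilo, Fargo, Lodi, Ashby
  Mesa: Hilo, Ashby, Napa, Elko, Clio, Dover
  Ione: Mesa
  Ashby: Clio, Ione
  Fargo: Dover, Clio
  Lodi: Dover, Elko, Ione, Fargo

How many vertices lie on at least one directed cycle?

A vertex is on a directed cycle iff it belongs to a strongly connected component of size ≥ 2 (or has a self-loop).
The vertices on cycles are {Elko, Hilo, Ione, Lodi, Mesa, Napa, Ashby} — 7 in total.

7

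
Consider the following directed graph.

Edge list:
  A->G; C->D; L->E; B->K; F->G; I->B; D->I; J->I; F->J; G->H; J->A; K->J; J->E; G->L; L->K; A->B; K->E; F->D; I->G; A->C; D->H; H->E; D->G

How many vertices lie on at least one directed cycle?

A vertex is on a directed cycle iff it belongs to a strongly connected component of size ≥ 2 (or has a self-loop).
The vertices on cycles are {A, B, C, D, G, I, J, K, L} — 9 in total.

9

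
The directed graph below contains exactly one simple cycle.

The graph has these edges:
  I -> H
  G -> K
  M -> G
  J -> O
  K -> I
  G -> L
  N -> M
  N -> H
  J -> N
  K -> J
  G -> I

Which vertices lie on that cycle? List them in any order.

DFS with gray/black marking from M:
M gray
  G gray
    L gray
    L black
    I gray
      H gray
      H black
    I black
    K gray
      J gray
        O gray
        O black
        N gray
          N→H: H black — skip
          N→M: M is gray → back edge
Back edge closes the cycle M → G → K → J → N → M; its vertices are {G, J, K, M, N}.

G, J, K, M, N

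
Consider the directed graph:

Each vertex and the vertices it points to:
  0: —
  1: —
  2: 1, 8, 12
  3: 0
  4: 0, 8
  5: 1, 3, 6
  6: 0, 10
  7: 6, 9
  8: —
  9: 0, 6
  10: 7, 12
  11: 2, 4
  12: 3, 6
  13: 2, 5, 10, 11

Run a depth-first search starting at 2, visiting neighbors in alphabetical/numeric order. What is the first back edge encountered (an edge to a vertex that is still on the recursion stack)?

DFS from 2 (visiting neighbors in alphabetical/numeric order); mark gray on enter, black on exit:
2 gray
  1 gray
  1 black
  8 gray
  8 black
  12 gray
    3 gray
      0 gray
      0 black
    3 black
    6 gray
      6→0: 0 black — skip
      10 gray
        7 gray
          7→6: 6 is gray → back edge
First back edge: 7 → 6.

7->6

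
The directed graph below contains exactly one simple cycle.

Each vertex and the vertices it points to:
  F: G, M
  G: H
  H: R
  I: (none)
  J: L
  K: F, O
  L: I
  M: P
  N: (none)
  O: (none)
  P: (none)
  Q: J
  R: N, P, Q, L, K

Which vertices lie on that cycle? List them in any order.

F, G, H, K, R

DFS with gray/black marking from R:
R gray
  N gray
  N black
  P gray
  P black
  Q gray
    J gray
      L gray
        I gray
        I black
      L black
    J black
  Q black
  R→L: L black — skip
  K gray
    F gray
      G gray
        H gray
          H→R: R is gray → back edge
Back edge closes the cycle R → K → F → G → H → R; its vertices are {F, G, H, K, R}.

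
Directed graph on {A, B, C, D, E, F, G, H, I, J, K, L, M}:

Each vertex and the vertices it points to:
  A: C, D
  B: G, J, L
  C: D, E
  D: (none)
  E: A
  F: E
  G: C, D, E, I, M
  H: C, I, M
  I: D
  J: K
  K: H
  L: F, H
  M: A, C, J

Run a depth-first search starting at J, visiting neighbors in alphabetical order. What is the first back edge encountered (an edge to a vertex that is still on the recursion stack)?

DFS from J (visiting neighbors in alphabetical order); mark gray on enter, black on exit:
J gray
  K gray
    H gray
      C gray
        D gray
        D black
        E gray
          A gray
            A→C: C is gray → back edge
First back edge: A → C.

A->C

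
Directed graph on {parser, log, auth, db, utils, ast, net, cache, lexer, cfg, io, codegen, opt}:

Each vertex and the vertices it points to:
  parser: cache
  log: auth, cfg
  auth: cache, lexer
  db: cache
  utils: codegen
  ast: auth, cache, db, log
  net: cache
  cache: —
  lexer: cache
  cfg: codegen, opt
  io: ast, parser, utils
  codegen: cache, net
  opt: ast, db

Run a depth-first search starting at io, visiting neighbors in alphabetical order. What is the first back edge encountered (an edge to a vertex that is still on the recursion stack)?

opt->ast

DFS from io (visiting neighbors in alphabetical order); mark gray on enter, black on exit:
io gray
  ast gray
    auth gray
      cache gray
      cache black
      lexer gray
        lexer→cache: cache black — skip
      lexer black
    auth black
    ast→cache: cache black — skip
    db gray
      db→cache: cache black — skip
    db black
    log gray
      log→auth: auth black — skip
      cfg gray
        codegen gray
          codegen→cache: cache black — skip
          net gray
            net→cache: cache black — skip
          net black
        codegen black
        opt gray
          opt→ast: ast is gray → back edge
First back edge: opt → ast.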